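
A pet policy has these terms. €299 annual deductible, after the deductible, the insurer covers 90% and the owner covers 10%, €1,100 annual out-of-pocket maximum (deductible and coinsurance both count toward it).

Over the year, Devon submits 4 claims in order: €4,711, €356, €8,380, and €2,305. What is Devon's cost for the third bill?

Bill 1, €4,711: deductible takes €299, €4,412 remains; owner's 10% is €441.20. Owner owes €740.20 (running OOP €740.20).
Bill 2, €356: 10% coinsurance on €356 = €35.60. Cost to owner: €35.60. OOP to date €775.80.
Bill 3, €8,380: 10% coinsurance on €8,380 = €838. OOP would hit €1,613.80 > €1,100, so the cap limits the owner to €1,100 − €775.80 = €324.20.

€324.20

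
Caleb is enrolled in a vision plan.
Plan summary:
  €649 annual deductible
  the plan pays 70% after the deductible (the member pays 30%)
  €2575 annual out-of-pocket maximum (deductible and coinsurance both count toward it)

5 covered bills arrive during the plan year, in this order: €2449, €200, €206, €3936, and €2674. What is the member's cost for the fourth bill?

Claim 1 — €2449: €649 finishes the deductible; €1800 goes to coinsurance; coinsurance €1800 × 30% = €540. Member pays €1189; OOP now €1189.
Claim 2 — €200: deductible already satisfied, so member's share is 30% × €200 = €60. Cost to member: €60. OOP to date €1249.
Claim 3 — €206: deductible met; 30% of €206 = €61.80. Member pays €61.80; OOP now €1310.80.
Claim 4 — €3936: deductible met; 30% of €3936 = €1180.80. Member owes €1180.80 (running OOP €2491.60).

€1180.80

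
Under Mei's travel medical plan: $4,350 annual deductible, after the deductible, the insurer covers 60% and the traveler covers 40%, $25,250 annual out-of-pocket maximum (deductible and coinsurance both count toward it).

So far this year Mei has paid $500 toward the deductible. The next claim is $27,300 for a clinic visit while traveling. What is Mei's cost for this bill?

$500 of the $4,350 deductible is already met, leaving $3,850.
The remaining $23,450 (= $27,300 − $3,850) moves to coinsurance.
Traveler's 40% share of $23,450 is $9,380.
So the traveler owes $3,850 + $9,380 = $13,230 before any cap.
Total out-of-pocket so far would be $500 + $13,230 = $13,730, below the $25,250 cap — no reduction.

$13,230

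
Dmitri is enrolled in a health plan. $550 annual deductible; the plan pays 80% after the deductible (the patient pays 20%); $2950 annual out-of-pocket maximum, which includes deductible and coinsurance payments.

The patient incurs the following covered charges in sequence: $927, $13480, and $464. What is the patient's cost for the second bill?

#1 ($927): deductible takes $550, $377 remains; patient's 20% is $75.40. Cost to patient: $625.40. OOP to date $625.40.
#2 ($13480): 20% coinsurance on $13480 = $2696. That would push OOP to $3321.40, over the $2950 cap, so patient pays $2950 − $625.40 = $2324.60.

$2324.60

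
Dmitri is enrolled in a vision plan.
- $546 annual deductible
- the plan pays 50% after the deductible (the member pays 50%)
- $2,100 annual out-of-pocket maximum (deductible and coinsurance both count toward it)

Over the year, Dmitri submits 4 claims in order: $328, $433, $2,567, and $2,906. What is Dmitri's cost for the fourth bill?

$163

#1 ($328): all of it applies to the deductible. Member pays $328; OOP now $328.
#2 ($433): $218 finishes the deductible; $215 goes to coinsurance; member's 50% is $107.50. Member pays $325.50; OOP now $653.50.
#3 ($2,567): deductible already satisfied, so member's share is 50% × $2,567 = $1,283.50. Member pays $1,283.50; OOP now $1,937.
#4 ($2,906): 50% coinsurance on $2,906 = $1,453. That would push OOP to $3,390, over the $2,100 cap, so member pays $2,100 − $1,937 = $163.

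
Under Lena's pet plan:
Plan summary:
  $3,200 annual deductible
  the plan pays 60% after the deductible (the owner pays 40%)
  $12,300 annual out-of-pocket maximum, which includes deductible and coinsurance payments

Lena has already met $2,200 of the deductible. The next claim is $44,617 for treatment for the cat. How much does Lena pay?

Remaining deductible: $3,200 − $2,200 = $1,000.
After the $1,000 deductible portion, $44,617 − $1,000 = $43,617 is subject to coinsurance.
Coinsurance: $43,617 × 40% = $17,446.80.
Owner responsibility before any cap: $1,000 + $17,446.80 = $18,446.80.
That would bring total out-of-pocket to $20,646.80, past the $12,300 cap. The owner is capped at $12,300 − $2,200 = $10,100 on this claim.

$10,100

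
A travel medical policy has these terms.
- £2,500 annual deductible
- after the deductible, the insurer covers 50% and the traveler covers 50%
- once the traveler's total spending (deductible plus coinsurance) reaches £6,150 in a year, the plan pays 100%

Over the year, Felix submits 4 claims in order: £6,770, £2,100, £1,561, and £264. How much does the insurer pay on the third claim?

Bill 1, £6,770: £2,500 to deductible, leaving £4,270; traveler's 50% is £2,135. Traveler owes £4,635 (running OOP £4,635). Insurer: £6,770 − £4,635 = £2,135.
Bill 2, £2,100: deductible already satisfied, so traveler's share is 50% × £2,100 = £1,050. Traveler owes £1,050 (running OOP £5,685). Insurer: £2,100 − £1,050 = £1,050.
Bill 3, £1,561: deductible already satisfied, so traveler's share is 50% × £1,561 = £780.50. That would push OOP to £6,465.50, over the £6,150 cap, so traveler pays £6,150 − £5,685 = £465. Insurer: £1,561 − £465 = £1,096.

£1,096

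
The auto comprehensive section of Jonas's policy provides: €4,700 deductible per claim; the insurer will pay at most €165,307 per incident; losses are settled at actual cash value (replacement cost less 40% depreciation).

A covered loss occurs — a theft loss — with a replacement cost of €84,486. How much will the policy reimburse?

Actual cash value after 40% depreciation: €84,486 × 60% = €50,691.60.
After the deductible, €50,691.60 − €4,700 = €45,991.60 remains.
€45,991.60 ≤ €165,307, so the limit doesn't bind; insurer pays €45,991.60.

€45,991.60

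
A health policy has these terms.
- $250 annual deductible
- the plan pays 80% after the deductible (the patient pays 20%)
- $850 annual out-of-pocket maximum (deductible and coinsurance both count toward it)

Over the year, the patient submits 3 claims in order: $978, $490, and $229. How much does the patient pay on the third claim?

$45.80

Claim 1 ($978): $250 to deductible, leaving $728; coinsurance $728 × 20% = $145.60. Patient pays $395.60; OOP now $395.60.
Claim 2 ($490): 20% coinsurance on $490 = $98. Patient pays $98; OOP now $493.60.
Claim 3 ($229): deductible already satisfied, so patient's share is 20% × $229 = $45.80. Patient pays $45.80; OOP now $539.40.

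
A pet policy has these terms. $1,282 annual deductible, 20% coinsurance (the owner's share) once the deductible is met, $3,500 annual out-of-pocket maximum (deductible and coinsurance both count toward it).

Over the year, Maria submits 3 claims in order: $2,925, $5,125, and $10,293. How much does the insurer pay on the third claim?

Claim 1 ($2,925): deductible takes $1,282, $1,643 remains; coinsurance $1,643 × 20% = $328.60. Owner owes $1,610.60 (running OOP $1,610.60). Plan pays $2,925 − $1,610.60 = $1,314.40.
Claim 2 ($5,125): deductible already satisfied, so owner's share is 20% × $5,125 = $1,025. Owner owes $1,025 (running OOP $2,635.60). Insurer: $5,125 − $1,025 = $4,100.
Claim 3 ($10,293): deductible already satisfied, so owner's share is 20% × $10,293 = $2,058.60. Adding that to $2,635.60 gives $4,694.20, past the $3,500 cap; owner pays only $3,500 − $2,635.60 = $864.40. Insurer: $10,293 − $864.40 = $9,428.60.

$9,428.60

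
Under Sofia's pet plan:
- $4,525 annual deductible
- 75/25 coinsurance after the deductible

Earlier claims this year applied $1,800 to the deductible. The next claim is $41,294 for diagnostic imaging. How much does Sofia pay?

$12,367.25

Deductible still to meet: $4,525 − $1,800 = $2,725.
After the $2,725 deductible portion, $41,294 − $2,725 = $38,569 is subject to coinsurance.
Owner's 25% share of $38,569 is $9,642.25.
That puts the owner's cost at $2,725 + $9,642.25 = $12,367.25.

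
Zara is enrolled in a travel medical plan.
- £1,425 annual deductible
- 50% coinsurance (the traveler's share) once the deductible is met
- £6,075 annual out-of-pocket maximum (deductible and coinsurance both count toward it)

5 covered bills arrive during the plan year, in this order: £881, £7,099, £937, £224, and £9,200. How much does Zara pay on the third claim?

Claim 1 (£881): entire amount goes to the deductible. Traveler owes £881 (running OOP £881).
Claim 2 (£7,099): £544 to deductible, leaving £6,555; traveler's 50% is £3,277.50. Cost to traveler: £3,821.50. OOP to date £4,702.50.
Claim 3 (£937): 50% coinsurance on £937 = £468.50. Traveler owes £468.50 (running OOP £5,171).

£468.50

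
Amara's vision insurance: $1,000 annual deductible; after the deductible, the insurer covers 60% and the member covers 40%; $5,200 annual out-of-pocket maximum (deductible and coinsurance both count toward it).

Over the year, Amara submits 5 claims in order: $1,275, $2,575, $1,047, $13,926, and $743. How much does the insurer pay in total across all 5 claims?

Claim 1 ($1,275): $1,000 to deductible, leaving $275; 40% of $275 = $110. Cost to member: $1,110. OOP to date $1,110. Insurer: $1,275 − $1,110 = $165.
Claim 2 ($2,575): 40% coinsurance on $2,575 = $1,030. Member pays $1,030; OOP now $2,140. Plan pays $2,575 − $1,030 = $1,545.
Claim 3 ($1,047): deductible already satisfied, so member's share is 40% × $1,047 = $418.80. Member owes $418.80 (running OOP $2,558.80). Plan pays $1,047 − $418.80 = $628.20.
Claim 4 ($13,926): 40% coinsurance on $13,926 = $5,570.40. Adding that to $2,558.80 gives $8,129.20, past the $5,200 cap; member pays only $5,200 − $2,558.80 = $2,641.20. Plan pays $13,926 − $2,641.20 = $11,284.80.
Claim 5 ($743): deductible met; 40% of $743 = $297.20. That would push OOP to $5,497.20, over the $5,200 cap, so member pays $5,200 − $5,200 = $0. Insurer: $743 − $0 = $743.
Insurer total: $165 + $1,545 + $628.20 + $11,284.80 + $743 = $14,366.

$14,366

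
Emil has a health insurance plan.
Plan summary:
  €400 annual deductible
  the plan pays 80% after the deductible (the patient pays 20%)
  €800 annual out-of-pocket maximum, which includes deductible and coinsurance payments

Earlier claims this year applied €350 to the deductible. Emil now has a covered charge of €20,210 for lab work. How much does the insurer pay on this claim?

€19,760

€350 of the €400 deductible is already met, leaving €50.
The remaining €20,160 (= €20,210 − €50) moves to coinsurance.
Coinsurance: €20,160 × 20% = €4,032.
That puts the patient's cost at €50 + €4,032 = €4,082 before any cap.
Adding €4,082 to the €350 already spent would give €4,432, which exceeds the €800 cap; the patient pays just €800 − €350 = €450.
The plan picks up €20,210 − €450 = €19,760.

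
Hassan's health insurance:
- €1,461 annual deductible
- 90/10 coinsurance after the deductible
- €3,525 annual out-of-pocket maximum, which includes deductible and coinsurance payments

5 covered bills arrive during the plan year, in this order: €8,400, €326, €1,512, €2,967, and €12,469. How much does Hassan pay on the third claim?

€151.20

Claim 1 (€8,400): €1,461 to deductible, leaving €6,939; 10% of €6,939 = €693.90. Cost to patient: €2,154.90. OOP to date €2,154.90.
Claim 2 (€326): deductible already satisfied, so patient's share is 10% × €326 = €32.60. Patient owes €32.60 (running OOP €2,187.50).
Claim 3 (€1,512): deductible met; 10% of €1,512 = €151.20. Patient owes €151.20 (running OOP €2,338.70).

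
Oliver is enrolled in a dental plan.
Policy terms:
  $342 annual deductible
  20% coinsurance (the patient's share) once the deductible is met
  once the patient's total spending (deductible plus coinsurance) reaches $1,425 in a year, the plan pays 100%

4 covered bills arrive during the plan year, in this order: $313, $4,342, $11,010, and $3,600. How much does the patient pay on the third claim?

Claim 1 — $313: fully absorbed by the deductible. Cost to patient: $313. OOP to date $313.
Claim 2 — $4,342: $29 to deductible, leaving $4,313; coinsurance $4,313 × 20% = $862.60. Cost to patient: $891.60. OOP to date $1,204.60.
Claim 3 — $11,010: deductible met; 20% of $11,010 = $2,202. That would push OOP to $3,406.60, over the $1,425 cap, so patient pays $1,425 − $1,204.60 = $220.40.

$220.40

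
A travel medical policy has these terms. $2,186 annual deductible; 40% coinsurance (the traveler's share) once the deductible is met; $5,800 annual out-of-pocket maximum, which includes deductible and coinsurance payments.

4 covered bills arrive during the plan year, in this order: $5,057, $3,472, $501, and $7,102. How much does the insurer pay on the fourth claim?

#1 ($5,057): $2,186 finishes the deductible; $2,871 goes to coinsurance; 40% of $2,871 = $1,148.40. Cost to traveler: $3,334.40. OOP to date $3,334.40. Insurer: $5,057 − $3,334.40 = $1,722.60.
#2 ($3,472): deductible met; 40% of $3,472 = $1,388.80. Traveler pays $1,388.80; OOP now $4,723.20. Insurer: $3,472 − $1,388.80 = $2,083.20.
#3 ($501): deductible met; 40% of $501 = $200.40. Cost to traveler: $200.40. OOP to date $4,923.60. Plan pays $501 − $200.40 = $300.60.
#4 ($7,102): deductible met; 40% of $7,102 = $2,840.80. Adding that to $4,923.60 gives $7,764.40, past the $5,800 cap; traveler pays only $5,800 − $4,923.60 = $876.40. Plan pays $7,102 − $876.40 = $6,225.60.

$6,225.60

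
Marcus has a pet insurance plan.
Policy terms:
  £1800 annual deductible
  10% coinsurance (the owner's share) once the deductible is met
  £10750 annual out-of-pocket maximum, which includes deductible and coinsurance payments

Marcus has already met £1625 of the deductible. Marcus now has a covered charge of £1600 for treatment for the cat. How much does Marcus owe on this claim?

Remaining deductible: £1800 − £1625 = £175.
That leaves £1600 − £175 = £1425 for coinsurance.
10% of £1425 = £142.50 falls to the owner.
Owner responsibility before any cap: £175 + £142.50 = £317.50.
Year-to-date out-of-pocket becomes £1625 + £317.50 = £1942.50, still under the £10750 maximum, so no cap applies.

£317.50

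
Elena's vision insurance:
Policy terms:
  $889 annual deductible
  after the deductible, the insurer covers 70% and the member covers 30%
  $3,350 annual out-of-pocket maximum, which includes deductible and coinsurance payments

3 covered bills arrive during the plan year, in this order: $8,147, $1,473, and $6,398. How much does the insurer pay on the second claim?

$1,189.40

Claim 1 — $8,147: $889 to deductible, leaving $7,258; member's 30% is $2,177.40. Member owes $3,066.40 (running OOP $3,066.40). Plan pays $8,147 − $3,066.40 = $5,080.60.
Claim 2 — $1,473: deductible already satisfied, so member's share is 30% × $1,473 = $441.90. Adding that to $3,066.40 gives $3,508.30, past the $3,350 cap; member pays only $3,350 − $3,066.40 = $283.60. Plan pays $1,473 − $283.60 = $1,189.40.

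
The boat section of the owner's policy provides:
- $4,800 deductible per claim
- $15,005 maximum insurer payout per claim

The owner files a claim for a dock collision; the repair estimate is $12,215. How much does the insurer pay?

$7,415

Less the $4,800 deductible: $12,215 − $4,800 = $7,415.
That's under the $15,005 cap, so the insurer reimburses the full $7,415.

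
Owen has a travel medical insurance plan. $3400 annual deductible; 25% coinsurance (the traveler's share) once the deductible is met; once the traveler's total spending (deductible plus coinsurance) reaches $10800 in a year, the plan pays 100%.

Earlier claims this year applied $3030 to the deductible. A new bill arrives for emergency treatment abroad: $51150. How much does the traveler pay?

$7770

Remaining deductible: $3400 − $3030 = $370.
The remaining $50780 (= $51150 − $370) moves to coinsurance.
25% of $50780 = $12695 falls to the traveler.
So the traveler owes $370 + $12695 = $13065 before any cap.
Year-to-date out-of-pocket would reach $3030 + $13065 = $16095, above the $10800 maximum, so the traveler pays only $10800 − $3030 = $7770.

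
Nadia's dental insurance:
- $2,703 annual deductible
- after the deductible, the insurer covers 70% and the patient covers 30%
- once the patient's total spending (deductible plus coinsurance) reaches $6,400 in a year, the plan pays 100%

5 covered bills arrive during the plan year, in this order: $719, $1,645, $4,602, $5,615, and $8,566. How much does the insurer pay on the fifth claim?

Claim 1 — $719: all of it applies to the deductible. Patient pays $719; OOP now $719. Insurer: $719 − $719 = $0.
Claim 2 — $1,645: all of it applies to the deductible. Patient owes $1,645 (running OOP $2,364). Insurer: $1,645 − $1,645 = $0.
Claim 3 — $4,602: deductible takes $339, $4,263 remains; 30% of $4,263 = $1,278.90. Cost to patient: $1,617.90. OOP to date $3,981.90. Insurer: $4,602 − $1,617.90 = $2,984.10.
Claim 4 — $5,615: 30% coinsurance on $5,615 = $1,684.50. Patient pays $1,684.50; OOP now $5,666.40. Insurer: $5,615 − $1,684.50 = $3,930.50.
Claim 5 — $8,566: deductible already satisfied, so patient's share is 30% × $8,566 = $2,569.80. That would push OOP to $8,236.20, over the $6,400 cap, so patient pays $6,400 − $5,666.40 = $733.60. Plan pays $8,566 − $733.60 = $7,832.40.

$7,832.40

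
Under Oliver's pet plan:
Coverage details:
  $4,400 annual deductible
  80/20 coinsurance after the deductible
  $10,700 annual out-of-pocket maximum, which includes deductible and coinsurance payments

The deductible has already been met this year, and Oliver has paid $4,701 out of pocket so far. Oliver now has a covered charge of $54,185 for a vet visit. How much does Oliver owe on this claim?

$5,999

With the deductible met, the entire $54,185 is subject to coinsurance.
20% of $54,185 = $10,837 falls to the owner.
Adding $10,837 to the $4,701 already spent would give $15,538, which exceeds the $10,700 cap; the owner pays just $10,700 − $4,701 = $5,999.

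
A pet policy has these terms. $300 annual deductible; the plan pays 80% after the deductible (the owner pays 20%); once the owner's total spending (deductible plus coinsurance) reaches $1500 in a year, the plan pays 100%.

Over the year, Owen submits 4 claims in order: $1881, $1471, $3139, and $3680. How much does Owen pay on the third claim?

Claim 1 — $1881: deductible takes $300, $1581 remains; coinsurance $1581 × 20% = $316.20. Owner owes $616.20 (running OOP $616.20).
Claim 2 — $1471: deductible met; 20% of $1471 = $294.20. Owner owes $294.20 (running OOP $910.40).
Claim 3 — $3139: deductible already satisfied, so owner's share is 20% × $3139 = $627.80. OOP would hit $1538.20 > $1500, so the cap limits the owner to $1500 − $910.40 = $589.60.

$589.60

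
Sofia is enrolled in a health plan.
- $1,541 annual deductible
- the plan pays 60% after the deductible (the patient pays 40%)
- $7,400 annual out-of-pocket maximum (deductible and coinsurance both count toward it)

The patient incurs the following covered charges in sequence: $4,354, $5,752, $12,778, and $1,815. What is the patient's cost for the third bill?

#1 ($4,354): $1,541 finishes the deductible; $2,813 goes to coinsurance; coinsurance $2,813 × 40% = $1,125.20. Cost to patient: $2,666.20. OOP to date $2,666.20.
#2 ($5,752): 40% coinsurance on $5,752 = $2,300.80. Patient owes $2,300.80 (running OOP $4,967).
#3 ($12,778): deductible met; 40% of $12,778 = $5,111.20. Adding that to $4,967 gives $10,078.20, past the $7,400 cap; patient pays only $7,400 − $4,967 = $2,433.

$2,433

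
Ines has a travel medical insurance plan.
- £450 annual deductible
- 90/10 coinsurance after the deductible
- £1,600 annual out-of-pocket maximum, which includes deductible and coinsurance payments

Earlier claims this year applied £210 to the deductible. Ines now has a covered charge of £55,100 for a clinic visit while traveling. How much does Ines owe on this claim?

£1,390

Deductible still to meet: £450 − £210 = £240.
The remaining £54,860 (= £55,100 − £240) moves to coinsurance.
Traveler's 10% share of £54,860 is £5,486.
That puts the traveler's cost at £240 + £5,486 = £5,726 before any cap.
That would bring total out-of-pocket to £5,936, past the £1,600 cap. The traveler is capped at £1,600 − £210 = £1,390 on this claim.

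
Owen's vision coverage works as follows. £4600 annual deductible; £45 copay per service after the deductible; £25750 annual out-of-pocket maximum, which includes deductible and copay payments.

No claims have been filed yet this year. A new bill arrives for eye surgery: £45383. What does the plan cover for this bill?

£40738

The full £4600 deductible is still open; £4600 of this bill applies to it.
The remaining £40783 (= £45383 − £4600) moves to the copay.
Copay on this service: £45.
That puts the member's cost at £4600 + £45 = £4645 before any cap.
Year-to-date out-of-pocket becomes £0 + £4645 = £4645, still under the £25750 maximum, so no cap applies.
The plan picks up £45383 − £4645 = £40738.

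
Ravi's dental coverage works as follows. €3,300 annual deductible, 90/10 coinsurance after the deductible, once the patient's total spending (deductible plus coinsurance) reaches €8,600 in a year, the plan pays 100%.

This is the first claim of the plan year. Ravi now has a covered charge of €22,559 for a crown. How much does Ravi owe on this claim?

Deductible not yet touched, so the first €3,300 of the bill goes to the deductible.
After the €3,300 deductible portion, €22,559 − €3,300 = €19,259 is subject to coinsurance.
Coinsurance: €19,259 × 10% = €1,925.90.
Patient responsibility before any cap: €3,300 + €1,925.90 = €5,225.90.
Year-to-date out-of-pocket becomes €0 + €5,225.90 = €5,225.90, still under the €8,600 maximum, so no cap applies.

€5,225.90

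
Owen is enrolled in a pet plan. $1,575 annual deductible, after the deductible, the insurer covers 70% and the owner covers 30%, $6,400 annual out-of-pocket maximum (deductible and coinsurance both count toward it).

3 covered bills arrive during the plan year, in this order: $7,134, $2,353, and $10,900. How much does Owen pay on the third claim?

Claim 1 — $7,134: $1,575 finishes the deductible; $5,559 goes to coinsurance; coinsurance $5,559 × 30% = $1,667.70. Cost to owner: $3,242.70. OOP to date $3,242.70.
Claim 2 — $2,353: deductible already satisfied, so owner's share is 30% × $2,353 = $705.90. Cost to owner: $705.90. OOP to date $3,948.60.
Claim 3 — $10,900: deductible met; 30% of $10,900 = $3,270. OOP would hit $7,218.60 > $6,400, so the cap limits the owner to $6,400 − $3,948.60 = $2,451.40.

$2,451.40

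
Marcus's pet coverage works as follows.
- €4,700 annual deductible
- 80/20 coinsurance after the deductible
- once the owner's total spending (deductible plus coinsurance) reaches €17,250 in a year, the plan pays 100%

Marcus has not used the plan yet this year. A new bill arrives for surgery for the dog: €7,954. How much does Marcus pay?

€5,350.80

The full €4,700 deductible is still open; €4,700 of this bill applies to it.
After the €4,700 deductible portion, €7,954 − €4,700 = €3,254 is subject to coinsurance.
Owner's 20% share of €3,254 is €650.80.
That puts the owner's cost at €4,700 + €650.80 = €5,350.80 before any cap.
Total out-of-pocket so far would be €0 + €5,350.80 = €5,350.80, below the €17,250 cap — no reduction.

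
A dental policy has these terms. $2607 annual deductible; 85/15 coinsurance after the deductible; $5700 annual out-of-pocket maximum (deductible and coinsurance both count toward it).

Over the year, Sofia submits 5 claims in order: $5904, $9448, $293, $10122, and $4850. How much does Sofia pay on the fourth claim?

#1 ($5904): $2607 to deductible, leaving $3297; patient's 15% is $494.55. Patient owes $3101.55 (running OOP $3101.55).
#2 ($9448): deductible already satisfied, so patient's share is 15% × $9448 = $1417.20. Patient owes $1417.20 (running OOP $4518.75).
#3 ($293): deductible already satisfied, so patient's share is 15% × $293 = $43.95. Patient pays $43.95; OOP now $4562.70.
#4 ($10122): deductible met; 15% of $10122 = $1518.30. That would push OOP to $6081, over the $5700 cap, so patient pays $5700 − $4562.70 = $1137.30.

$1137.30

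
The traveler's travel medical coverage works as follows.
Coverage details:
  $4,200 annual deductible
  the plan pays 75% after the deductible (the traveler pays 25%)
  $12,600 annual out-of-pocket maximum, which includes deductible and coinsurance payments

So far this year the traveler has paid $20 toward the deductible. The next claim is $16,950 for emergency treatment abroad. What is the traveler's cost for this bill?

$7,372.50

Remaining deductible: $4,200 − $20 = $4,180.
The remaining $12,770 (= $16,950 − $4,180) moves to coinsurance.
Traveler's 25% share of $12,770 is $3,192.50.
So the traveler owes $4,180 + $3,192.50 = $7,372.50 before any cap.
Total out-of-pocket so far would be $20 + $7,372.50 = $7,392.50, below the $12,600 cap — no reduction.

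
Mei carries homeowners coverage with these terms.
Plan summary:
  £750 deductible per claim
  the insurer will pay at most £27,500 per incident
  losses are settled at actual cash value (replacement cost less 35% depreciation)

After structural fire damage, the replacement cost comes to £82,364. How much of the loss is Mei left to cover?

Actual cash value after 35% depreciation: £82,364 × 65% = £53,536.60.
Less the £750 deductible: £53,536.60 − £750 = £52,786.60.
£52,786.60 exceeds the £27,500 limit, so the insurer pays the limit: £27,500.
The homeowner bears the rest of the original loss: £82,364 − £27,500 = £54,864.

£54,864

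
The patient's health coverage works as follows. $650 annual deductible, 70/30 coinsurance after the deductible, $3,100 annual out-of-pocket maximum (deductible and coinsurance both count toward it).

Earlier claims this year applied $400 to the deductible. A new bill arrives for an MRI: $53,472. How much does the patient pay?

$2,700

$400 of the $650 deductible is already met, leaving $250.
After the $250 deductible portion, $53,472 − $250 = $53,222 is subject to coinsurance.
Patient's 30% share of $53,222 is $15,966.60.
So the patient owes $250 + $15,966.60 = $16,216.60 before any cap.
Adding $16,216.60 to the $400 already spent would give $16,616.60, which exceeds the $3,100 cap; the patient pays just $3,100 − $400 = $2,700.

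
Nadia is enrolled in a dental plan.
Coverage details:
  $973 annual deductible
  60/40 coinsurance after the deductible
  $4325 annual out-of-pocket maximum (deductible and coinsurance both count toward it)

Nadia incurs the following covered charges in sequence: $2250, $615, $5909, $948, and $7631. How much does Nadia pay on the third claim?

$2363.60

#1 ($2250): $973 finishes the deductible; $1277 goes to coinsurance; patient's 40% is $510.80. Patient pays $1483.80; OOP now $1483.80.
#2 ($615): 40% coinsurance on $615 = $246. Cost to patient: $246. OOP to date $1729.80.
#3 ($5909): deductible already satisfied, so patient's share is 40% × $5909 = $2363.60. Patient pays $2363.60; OOP now $4093.40.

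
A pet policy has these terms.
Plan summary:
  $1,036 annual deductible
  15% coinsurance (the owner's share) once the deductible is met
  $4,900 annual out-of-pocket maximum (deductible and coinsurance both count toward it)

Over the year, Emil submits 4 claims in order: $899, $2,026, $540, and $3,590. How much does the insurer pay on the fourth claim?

Bill 1, $899: entire amount goes to the deductible. Owner pays $899; OOP now $899. Plan pays $899 − $899 = $0.
Bill 2, $2,026: $137 to deductible, leaving $1,889; coinsurance $1,889 × 15% = $283.35. Cost to owner: $420.35. OOP to date $1,319.35. Insurer: $2,026 − $420.35 = $1,605.65.
Bill 3, $540: 15% coinsurance on $540 = $81. Owner owes $81 (running OOP $1,400.35). Insurer: $540 − $81 = $459.
Bill 4, $3,590: deductible met; 15% of $3,590 = $538.50. Owner owes $538.50 (running OOP $1,938.85). Plan pays $3,590 − $538.50 = $3,051.50.

$3,051.50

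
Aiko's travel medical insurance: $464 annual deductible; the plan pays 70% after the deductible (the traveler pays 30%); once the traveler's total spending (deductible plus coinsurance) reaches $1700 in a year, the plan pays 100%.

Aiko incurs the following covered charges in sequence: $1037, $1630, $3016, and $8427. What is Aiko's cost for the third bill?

#1 ($1037): $464 to deductible, leaving $573; 30% of $573 = $171.90. Cost to traveler: $635.90. OOP to date $635.90.
#2 ($1630): deductible met; 30% of $1630 = $489. Traveler owes $489 (running OOP $1124.90).
#3 ($3016): 30% coinsurance on $3016 = $904.80. That would push OOP to $2029.70, over the $1700 cap, so traveler pays $1700 − $1124.90 = $575.10.

$575.10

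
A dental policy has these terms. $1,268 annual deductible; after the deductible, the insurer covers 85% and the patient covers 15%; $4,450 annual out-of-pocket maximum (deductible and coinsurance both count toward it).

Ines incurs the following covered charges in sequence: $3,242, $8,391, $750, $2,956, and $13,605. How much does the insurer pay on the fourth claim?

#1 ($3,242): deductible takes $1,268, $1,974 remains; coinsurance $1,974 × 15% = $296.10. Cost to patient: $1,564.10. OOP to date $1,564.10. Plan pays $3,242 − $1,564.10 = $1,677.90.
#2 ($8,391): deductible already satisfied, so patient's share is 15% × $8,391 = $1,258.65. Cost to patient: $1,258.65. OOP to date $2,822.75. Insurer: $8,391 − $1,258.65 = $7,132.35.
#3 ($750): deductible already satisfied, so patient's share is 15% × $750 = $112.50. Cost to patient: $112.50. OOP to date $2,935.25. Insurer: $750 − $112.50 = $637.50.
#4 ($2,956): deductible met; 15% of $2,956 = $443.40. Cost to patient: $443.40. OOP to date $3,378.65. Plan pays $2,956 − $443.40 = $2,512.60.

$2,512.60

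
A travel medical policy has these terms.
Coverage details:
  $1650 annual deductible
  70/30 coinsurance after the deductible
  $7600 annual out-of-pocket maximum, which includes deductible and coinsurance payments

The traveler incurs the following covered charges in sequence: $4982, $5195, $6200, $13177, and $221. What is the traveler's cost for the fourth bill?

Claim 1 ($4982): deductible takes $1650, $3332 remains; coinsurance $3332 × 30% = $999.60. Cost to traveler: $2649.60. OOP to date $2649.60.
Claim 2 ($5195): 30% coinsurance on $5195 = $1558.50. Traveler pays $1558.50; OOP now $4208.10.
Claim 3 ($6200): deductible met; 30% of $6200 = $1860. Cost to traveler: $1860. OOP to date $6068.10.
Claim 4 ($13177): 30% coinsurance on $13177 = $3953.10. That would push OOP to $10021.20, over the $7600 cap, so traveler pays $7600 − $6068.10 = $1531.90.

$1531.90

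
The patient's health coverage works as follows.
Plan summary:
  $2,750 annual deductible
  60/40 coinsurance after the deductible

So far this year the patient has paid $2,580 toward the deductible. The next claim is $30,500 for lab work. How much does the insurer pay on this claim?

$18,198

$2,580 of the $2,750 deductible is already met, leaving $170.
After the $170 deductible portion, $30,500 − $170 = $30,330 is subject to coinsurance.
Patient's 40% share of $30,330 is $12,132.
Patient responsibility: $170 + $12,132 = $12,302.
The plan picks up $30,500 − $12,302 = $18,198.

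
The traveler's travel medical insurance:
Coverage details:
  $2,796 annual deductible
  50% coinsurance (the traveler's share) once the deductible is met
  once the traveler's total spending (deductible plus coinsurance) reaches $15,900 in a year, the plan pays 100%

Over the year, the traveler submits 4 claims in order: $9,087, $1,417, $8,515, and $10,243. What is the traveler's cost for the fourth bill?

Bill 1, $9,087: deductible takes $2,796, $6,291 remains; coinsurance $6,291 × 50% = $3,145.50. Traveler owes $5,941.50 (running OOP $5,941.50).
Bill 2, $1,417: deductible met; 50% of $1,417 = $708.50. Traveler owes $708.50 (running OOP $6,650).
Bill 3, $8,515: deductible already satisfied, so traveler's share is 50% × $8,515 = $4,257.50. Cost to traveler: $4,257.50. OOP to date $10,907.50.
Bill 4, $10,243: deductible already satisfied, so traveler's share is 50% × $10,243 = $5,121.50. OOP would hit $16,029 > $15,900, so the cap limits the traveler to $15,900 − $10,907.50 = $4,992.50.

$4,992.50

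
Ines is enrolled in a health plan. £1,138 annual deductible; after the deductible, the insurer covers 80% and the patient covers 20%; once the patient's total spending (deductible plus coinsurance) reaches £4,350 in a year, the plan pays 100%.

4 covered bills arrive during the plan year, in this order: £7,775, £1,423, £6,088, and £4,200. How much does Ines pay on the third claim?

Bill 1, £7,775: £1,138 to deductible, leaving £6,637; 20% of £6,637 = £1,327.40. Patient pays £2,465.40; OOP now £2,465.40.
Bill 2, £1,423: 20% coinsurance on £1,423 = £284.60. Patient owes £284.60 (running OOP £2,750).
Bill 3, £6,088: deductible met; 20% of £6,088 = £1,217.60. Cost to patient: £1,217.60. OOP to date £3,967.60.

£1,217.60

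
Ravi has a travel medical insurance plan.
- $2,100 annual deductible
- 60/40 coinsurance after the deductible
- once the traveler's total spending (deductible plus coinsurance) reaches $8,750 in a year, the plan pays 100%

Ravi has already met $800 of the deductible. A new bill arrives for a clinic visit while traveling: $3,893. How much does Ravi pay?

$2,337.20

Deductible still to meet: $2,100 − $800 = $1,300.
After the $1,300 deductible portion, $3,893 − $1,300 = $2,593 is subject to coinsurance.
Coinsurance: $2,593 × 40% = $1,037.20.
That puts the traveler's cost at $1,300 + $1,037.20 = $2,337.20 before any cap.
Total out-of-pocket so far would be $800 + $2,337.20 = $3,137.20, below the $8,750 cap — no reduction.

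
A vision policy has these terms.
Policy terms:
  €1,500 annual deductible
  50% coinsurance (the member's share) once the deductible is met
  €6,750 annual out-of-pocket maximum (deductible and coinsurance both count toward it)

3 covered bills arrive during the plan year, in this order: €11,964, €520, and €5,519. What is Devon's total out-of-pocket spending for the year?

Claim 1 — €11,964: €1,500 finishes the deductible; €10,464 goes to coinsurance; coinsurance €10,464 × 50% = €5,232. Member pays €6,732; OOP now €6,732.
Claim 2 — €520: 50% coinsurance on €520 = €260. Adding that to €6,732 gives €6,992, past the €6,750 cap; member pays only €6,750 − €6,732 = €18.
Claim 3 — €5,519: deductible already satisfied, so member's share is 50% × €5,519 = €2,759.50. OOP would hit €9,509.50 > €6,750, so the cap limits the member to €6,750 − €6,750 = €0.
Total paid by the member: €6,732 + €18 + €0 = €6,750.

€6,750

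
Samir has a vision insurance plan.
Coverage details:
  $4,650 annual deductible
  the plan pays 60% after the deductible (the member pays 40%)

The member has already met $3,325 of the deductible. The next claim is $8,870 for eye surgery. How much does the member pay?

Remaining deductible: $4,650 − $3,325 = $1,325.
After the $1,325 deductible portion, $8,870 − $1,325 = $7,545 is subject to coinsurance.
40% of $7,545 = $3,018 falls to the member.
Member responsibility: $1,325 + $3,018 = $4,343.

$4,343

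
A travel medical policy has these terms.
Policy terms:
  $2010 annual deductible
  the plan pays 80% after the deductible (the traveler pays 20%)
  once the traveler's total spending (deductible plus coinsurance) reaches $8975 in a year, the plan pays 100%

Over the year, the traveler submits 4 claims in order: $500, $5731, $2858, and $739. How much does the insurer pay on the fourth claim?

Claim 1 — $500: fully absorbed by the deductible. Traveler pays $500; OOP now $500. Insurer: $500 − $500 = $0.
Claim 2 — $5731: deductible takes $1510, $4221 remains; coinsurance $4221 × 20% = $844.20. Traveler pays $2354.20; OOP now $2854.20. Insurer: $5731 − $2354.20 = $3376.80.
Claim 3 — $2858: deductible already satisfied, so traveler's share is 20% × $2858 = $571.60. Cost to traveler: $571.60. OOP to date $3425.80. Insurer: $2858 − $571.60 = $2286.40.
Claim 4 — $739: 20% coinsurance on $739 = $147.80. Traveler owes $147.80 (running OOP $3573.60). Plan pays $739 − $147.80 = $591.20.

$591.20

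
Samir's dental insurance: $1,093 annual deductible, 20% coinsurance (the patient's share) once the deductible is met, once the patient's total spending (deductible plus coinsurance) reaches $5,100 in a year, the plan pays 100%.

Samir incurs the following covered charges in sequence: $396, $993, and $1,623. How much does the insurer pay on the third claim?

Bill 1, $396: entire amount goes to the deductible. Patient pays $396; OOP now $396. Plan pays $396 − $396 = $0.
Bill 2, $993: $697 finishes the deductible; $296 goes to coinsurance; coinsurance $296 × 20% = $59.20. Cost to patient: $756.20. OOP to date $1,152.20. Insurer: $993 − $756.20 = $236.80.
Bill 3, $1,623: deductible met; 20% of $1,623 = $324.60. Cost to patient: $324.60. OOP to date $1,476.80. Plan pays $1,623 − $324.60 = $1,298.40.

$1,298.40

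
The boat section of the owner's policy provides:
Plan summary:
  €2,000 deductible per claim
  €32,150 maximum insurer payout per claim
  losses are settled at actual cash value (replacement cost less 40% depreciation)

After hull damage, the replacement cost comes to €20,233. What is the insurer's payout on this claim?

€10,139.80

Actual cash value after 40% depreciation: €20,233 × 60% = €12,139.80.
Less the €2,000 deductible: €12,139.80 − €2,000 = €10,139.80.
That's under the €32,150 cap, so the insurer reimburses the full €10,139.80.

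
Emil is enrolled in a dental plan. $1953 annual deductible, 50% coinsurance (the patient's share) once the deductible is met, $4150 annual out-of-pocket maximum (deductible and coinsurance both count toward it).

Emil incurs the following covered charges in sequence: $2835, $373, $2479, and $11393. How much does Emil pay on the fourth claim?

Bill 1, $2835: $1953 finishes the deductible; $882 goes to coinsurance; 50% of $882 = $441. Patient owes $2394 (running OOP $2394).
Bill 2, $373: deductible met; 50% of $373 = $186.50. Patient owes $186.50 (running OOP $2580.50).
Bill 3, $2479: deductible already satisfied, so patient's share is 50% × $2479 = $1239.50. Patient pays $1239.50; OOP now $3820.
Bill 4, $11393: 50% coinsurance on $11393 = $5696.50. OOP would hit $9516.50 > $4150, so the cap limits the patient to $4150 − $3820 = $330.

$330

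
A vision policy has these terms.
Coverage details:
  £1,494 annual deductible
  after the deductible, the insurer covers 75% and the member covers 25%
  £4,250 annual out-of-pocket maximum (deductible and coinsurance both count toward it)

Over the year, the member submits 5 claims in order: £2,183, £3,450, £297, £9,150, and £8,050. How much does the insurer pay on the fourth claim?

£7,503

Claim 1 — £2,183: £1,494 finishes the deductible; £689 goes to coinsurance; coinsurance £689 × 25% = £172.25. Cost to member: £1,666.25. OOP to date £1,666.25. Insurer: £2,183 − £1,666.25 = £516.75.
Claim 2 — £3,450: deductible met; 25% of £3,450 = £862.50. Member owes £862.50 (running OOP £2,528.75). Insurer: £3,450 − £862.50 = £2,587.50.
Claim 3 — £297: deductible already satisfied, so member's share is 25% × £297 = £74.25. Member pays £74.25; OOP now £2,603. Plan pays £297 − £74.25 = £222.75.
Claim 4 — £9,150: deductible already satisfied, so member's share is 25% × £9,150 = £2,287.50. OOP would hit £4,890.50 > £4,250, so the cap limits the member to £4,250 − £2,603 = £1,647. Plan pays £9,150 − £1,647 = £7,503.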